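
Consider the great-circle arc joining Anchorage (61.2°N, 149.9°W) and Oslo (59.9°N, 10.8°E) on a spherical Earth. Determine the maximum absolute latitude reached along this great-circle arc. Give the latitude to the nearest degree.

≈ 85°N

The great circle lies in the plane with unit normal n̂ = (p₁ × p₂)/|p₁ × p₂|.
Here n̂_z ≈ +0.094; the vertex latitude is φ_max = arccos|n̂_z| ≈ 84.6°.
Check via Clairaut: cos φ_max = |cos φ₁| · sin C = cos(61.2°)·sin(11.3°) ≈ 0.094, again giving ≈ 84.6°.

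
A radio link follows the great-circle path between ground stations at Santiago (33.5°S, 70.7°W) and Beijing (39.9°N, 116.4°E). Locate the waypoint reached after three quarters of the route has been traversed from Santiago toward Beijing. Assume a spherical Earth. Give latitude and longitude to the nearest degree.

Write both endpoints as unit vectors p₁, p₂ with components (cos φ cos λ, cos φ sin λ, sin φ).
The central angle between the endpoints is δ = arccos(p₁·p₂) ≈ 2.992 rad (171.4°).
Interpolate at f = 3/4 with slerp weights a = sin((1−f)δ)/sin δ ≈ 4.570, b = sin(fδ)/sin δ ≈ 5.252.
p = a·p₁ + b·p₂ ≈ (-0.532, 0.012, 0.847); φ = arcsin(p_z) ≈ 57.85°, λ = atan2(p_y, p_x) ≈ 178.67°.

≈ (58°N, 179°E)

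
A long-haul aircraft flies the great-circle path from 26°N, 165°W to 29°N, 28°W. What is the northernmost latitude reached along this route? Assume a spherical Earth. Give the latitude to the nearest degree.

The great circle lies in the plane with unit normal n̂ = (p₁ × p₂)/|p₁ × p₂|.
Here n̂_z ≈ +0.575; the vertex latitude is φ_max = arccos|n̂_z| ≈ 54.9°.

≈ 55°N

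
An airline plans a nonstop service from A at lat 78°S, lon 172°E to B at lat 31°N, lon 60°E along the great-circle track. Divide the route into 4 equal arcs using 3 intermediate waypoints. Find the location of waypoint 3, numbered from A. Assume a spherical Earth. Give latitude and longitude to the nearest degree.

Write both endpoints as unit vectors p₁, p₂ with components (cos φ cos λ, cos φ sin λ, sin φ).
The central angle between the endpoints is δ = arccos(p₁·p₂) ≈ 2.178 rad (124.8°).
Interpolate at f = 3/4 with slerp weights a = sin((1−f)δ)/sin δ ≈ 0.631, b = sin(fδ)/sin δ ≈ 1.215.
p = a·p₁ + b·p₂ ≈ (0.391, 0.920, 0.009); φ = arcsin(p_z) ≈ 0.51°, λ = atan2(p_y, p_x) ≈ 66.98°.

≈ lat 1°N, lon 67°E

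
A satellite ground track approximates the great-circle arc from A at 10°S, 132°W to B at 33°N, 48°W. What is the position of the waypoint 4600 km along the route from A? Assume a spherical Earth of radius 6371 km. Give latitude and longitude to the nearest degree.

≈ 13°N, 98°W

From cos δ = sin φ₁ sin φ₂ + cos φ₁ cos φ₂ cos Δλ, the central angle is δ ≈ 1.579 rad (90.5°). The total great-circle distance is δ·R ≈ 1.579 × 6371 ≈ 10060 km, so the target fraction is f = 4600/10060 ≈ 0.457.
Interpolate at f ≈ 0.457 with slerp weights a = sin((1−f)δ)/sin δ ≈ 0.756, b = sin(fδ)/sin δ ≈ 0.661.
p = a·p₁ + b·p₂ ≈ (-0.127, -0.965, 0.229); φ = arcsin(p_z) ≈ 13.22°, λ = atan2(p_y, p_x) ≈ -97.51°.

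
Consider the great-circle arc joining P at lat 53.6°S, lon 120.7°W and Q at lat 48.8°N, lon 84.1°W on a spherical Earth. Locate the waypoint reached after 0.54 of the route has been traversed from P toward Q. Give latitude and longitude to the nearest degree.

Write both endpoints as unit vectors p₁, p₂ with components (cos φ cos λ, cos φ sin λ, sin φ).
The central angle between the endpoints is δ = arccos(p₁·p₂) ≈ 1.867 rad (107.0°).
Interpolate at f = 0.54 with slerp weights a = sin((1−f)δ)/sin δ ≈ 0.791, b = sin(fδ)/sin δ ≈ 0.884.
p = a·p₁ + b·p₂ ≈ (-0.180, -0.983, 0.028); φ = arcsin(p_z) ≈ 1.62°, λ = atan2(p_y, p_x) ≈ -100.37°.

≈ lat 2°N, lon 100°W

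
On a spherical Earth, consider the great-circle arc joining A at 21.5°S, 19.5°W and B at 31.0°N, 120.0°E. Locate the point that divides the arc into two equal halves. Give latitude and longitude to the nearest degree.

Convert each endpoint to a unit vector on the sphere (x = cos φ cos λ, y = cos φ sin λ, z = sin φ).
The central angle between the endpoints is δ = arccos(p₁·p₂) ≈ 2.490 rad (142.7°).
Interpolate at f = 1/2 with slerp weights a = sin((1−f)δ)/sin δ ≈ 1.563, b = sin(fδ)/sin δ ≈ 1.563.
p = a·p₁ + b·p₂ ≈ (0.701, 0.675, 0.232); φ = arcsin(p_z) ≈ 13.42°, λ = atan2(p_y, p_x) ≈ 43.91°.

≈ 13°N, 44°E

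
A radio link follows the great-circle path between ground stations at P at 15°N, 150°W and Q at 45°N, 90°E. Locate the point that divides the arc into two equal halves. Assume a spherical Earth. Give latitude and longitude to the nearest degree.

≈ 48°N, 165°E

The haversine formula gives a central angle δ ≈ 1.730 rad (99.1°) between the endpoints.
Interpolate at f = 1/2 with slerp weights a = sin((1−f)δ)/sin δ ≈ 0.771, b = sin(fδ)/sin δ ≈ 0.771.
p = a·p₁ + b·p₂ ≈ (-0.645, 0.173, 0.745); φ = arcsin(p_z) ≈ 48.12°, λ = atan2(p_y, p_x) ≈ 165.00°.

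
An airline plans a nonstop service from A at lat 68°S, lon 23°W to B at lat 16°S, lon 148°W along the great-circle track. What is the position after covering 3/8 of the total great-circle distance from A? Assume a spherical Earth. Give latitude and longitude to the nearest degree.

≈ lat 65°S, lon 112°W

The haversine formula gives a central angle δ ≈ 1.522 rad (87.2°) between the endpoints.
Interpolate at f = 3/8 with slerp weights a = sin((1−f)δ)/sin δ ≈ 0.815, b = sin(fδ)/sin δ ≈ 0.541.
p = a·p₁ + b·p₂ ≈ (-0.160, -0.395, -0.905); φ = arcsin(p_z) ≈ -64.79°, λ = atan2(p_y, p_x) ≈ -112.04°.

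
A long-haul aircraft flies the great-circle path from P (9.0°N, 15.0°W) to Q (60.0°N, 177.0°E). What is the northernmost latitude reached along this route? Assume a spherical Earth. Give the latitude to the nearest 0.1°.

≈ 83.7°N

The great circle lies in the plane with unit normal n̂ = (p₁ × p₂)/|p₁ × p₂|.
Here n̂_z ≈ -0.110; the vertex latitude is φ_max = arccos|n̂_z| ≈ 83.7°.
Check via Clairaut: cos φ_max = |cos φ₁| · sin C = cos(9.0°)·sin(6.4°) ≈ 0.110, again giving ≈ 83.7°.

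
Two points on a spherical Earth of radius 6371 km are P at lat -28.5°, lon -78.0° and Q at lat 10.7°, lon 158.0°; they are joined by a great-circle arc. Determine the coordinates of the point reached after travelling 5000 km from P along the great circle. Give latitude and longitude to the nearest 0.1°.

Write both endpoints as unit vectors p₁, p₂ with components (cos φ cos λ, cos φ sin λ, sin φ).
The central angle between the endpoints is δ = arccos(p₁·p₂) ≈ 2.179 rad (124.9°). The total great-circle distance is δ·R ≈ 2.179 × 6371 ≈ 13883 km, so the target fraction is f = 5000/13883 ≈ 0.360.
Interpolate at f ≈ 0.360 with slerp weights a = sin((1−f)δ)/sin δ ≈ 1.200, b = sin(fδ)/sin δ ≈ 0.861.
p = a·p₁ + b·p₂ ≈ (-0.565, -0.714, -0.413); φ = arcsin(p_z) ≈ -24.36°, λ = atan2(p_y, p_x) ≈ -128.36°.

≈ lat -24.4°, lon -128.4°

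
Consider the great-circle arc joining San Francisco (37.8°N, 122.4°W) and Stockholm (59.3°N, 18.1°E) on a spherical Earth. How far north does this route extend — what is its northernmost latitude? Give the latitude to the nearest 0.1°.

The great circle lies in the plane with unit normal n̂ = (p₁ × p₂)/|p₁ × p₂|.
Here n̂_z ≈ +0.263; the vertex latitude is φ_max = arccos|n̂_z| ≈ 74.8°.
Check via Clairaut: cos φ_max = |cos φ₁| · sin C = cos(37.8°)·sin(19.4°) ≈ 0.263, again giving ≈ 74.8°.

≈ 74.8°N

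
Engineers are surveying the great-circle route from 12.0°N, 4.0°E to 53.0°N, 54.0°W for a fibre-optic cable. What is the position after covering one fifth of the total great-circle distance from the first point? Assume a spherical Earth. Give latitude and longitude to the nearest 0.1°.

Convert each endpoint to a unit vector on the sphere (x = cos φ cos λ, y = cos φ sin λ, z = sin φ).
The central angle between the endpoints is δ = arccos(p₁·p₂) ≈ 1.072 rad (61.4°).
Interpolate at f = 1/5 with slerp weights a = sin((1−f)δ)/sin δ ≈ 0.861, b = sin(fδ)/sin δ ≈ 0.242.
p = a·p₁ + b·p₂ ≈ (0.926, -0.059, 0.373); φ = arcsin(p_z) ≈ 21.88°, λ = atan2(p_y, p_x) ≈ -3.66°.

≈ 21.9°N, 3.7°W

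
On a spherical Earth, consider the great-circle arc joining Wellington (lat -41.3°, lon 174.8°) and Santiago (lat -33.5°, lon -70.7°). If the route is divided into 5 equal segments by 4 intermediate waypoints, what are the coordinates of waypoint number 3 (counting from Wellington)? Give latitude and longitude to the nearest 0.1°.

Convert each endpoint to a unit vector on the sphere (x = cos φ cos λ, y = cos φ sin λ, z = sin φ).
The central angle between the endpoints is δ = arccos(p₁·p₂) ≈ 1.466 rad (84.0°).
Interpolate at f = 3/5 with slerp weights a = sin((1−f)δ)/sin δ ≈ 0.556, b = sin(fδ)/sin δ ≈ 0.775.
p = a·p₁ + b·p₂ ≈ (-0.203, -0.572, -0.795); φ = arcsin(p_z) ≈ -52.64°, λ = atan2(p_y, p_x) ≈ -109.52°.

≈ lat -52.6°, lon -109.5°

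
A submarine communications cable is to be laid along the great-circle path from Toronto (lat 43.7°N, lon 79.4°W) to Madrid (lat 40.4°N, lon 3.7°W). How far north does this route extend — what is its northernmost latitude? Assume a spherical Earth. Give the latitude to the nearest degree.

The great circle lies in the plane with unit normal n̂ = (p₁ × p₂)/|p₁ × p₂|.
Here n̂_z ≈ +0.657; the vertex latitude is φ_max = arccos|n̂_z| ≈ 48.9°.
Check via Clairaut: cos φ_max = |cos φ₁| · sin C = cos(43.7°)·sin(65.4°) ≈ 0.657, again giving ≈ 48.9°.

≈ 49°N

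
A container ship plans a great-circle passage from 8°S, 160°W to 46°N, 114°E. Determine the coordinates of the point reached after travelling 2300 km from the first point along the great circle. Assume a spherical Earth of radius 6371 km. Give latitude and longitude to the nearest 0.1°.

From cos δ = sin φ₁ sin φ₂ + cos φ₁ cos φ₂ cos Δλ, the central angle is δ ≈ 1.623 rad (93.0°). The total great-circle distance is δ·R ≈ 1.623 × 6371 ≈ 10340 km, so the target fraction is f = 2300/10340 ≈ 0.222.
Interpolate at f ≈ 0.222 with slerp weights a = sin((1−f)δ)/sin δ ≈ 0.954, b = sin(fδ)/sin δ ≈ 0.354.
p = a·p₁ + b·p₂ ≈ (-0.988, -0.099, 0.122); φ = arcsin(p_z) ≈ 6.99°, λ = atan2(p_y, p_x) ≈ -174.30°.

≈ 7.0°N, 174.3°W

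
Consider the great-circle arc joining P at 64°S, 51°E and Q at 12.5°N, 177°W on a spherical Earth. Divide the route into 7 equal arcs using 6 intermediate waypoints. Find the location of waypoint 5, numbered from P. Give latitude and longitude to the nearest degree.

≈ 19°S, 170°E

Convert each endpoint to a unit vector on the sphere (x = cos φ cos λ, y = cos φ sin λ, z = sin φ).
The central angle between the endpoints is δ = arccos(p₁·p₂) ≈ 2.072 rad (118.7°).
Interpolate at f = 5/7 with slerp weights a = sin((1−f)δ)/sin δ ≈ 0.637, b = sin(fδ)/sin δ ≈ 1.136.
p = a·p₁ + b·p₂ ≈ (-0.932, 0.159, -0.326); φ = arcsin(p_z) ≈ -19.04°, λ = atan2(p_y, p_x) ≈ 170.33°.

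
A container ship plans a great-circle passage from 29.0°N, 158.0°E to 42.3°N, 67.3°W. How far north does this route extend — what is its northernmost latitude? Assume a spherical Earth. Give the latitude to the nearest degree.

The great circle lies in the plane with unit normal n̂ = (p₁ × p₂)/|p₁ × p₂|.
Here n̂_z ≈ +0.464; the vertex latitude is φ_max = arccos|n̂_z| ≈ 62.4°.
Check via Clairaut: cos φ_max = |cos φ₁| · sin C = cos(29.0°)·sin(32.0°) ≈ 0.464, again giving ≈ 62.4°.

≈ 62°N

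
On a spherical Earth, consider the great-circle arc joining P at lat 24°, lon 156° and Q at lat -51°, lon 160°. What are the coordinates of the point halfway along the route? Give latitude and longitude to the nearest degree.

≈ lat -14°, lon 158°

The haversine formula gives a central angle δ ≈ 1.310 rad (75.1°) between the endpoints.
Interpolate at f = 1/2 with slerp weights a = sin((1−f)δ)/sin δ ≈ 0.631, b = sin(fδ)/sin δ ≈ 0.631.
p = a·p₁ + b·p₂ ≈ (-0.899, 0.370, -0.234); φ = arcsin(p_z) ≈ -13.51°, λ = atan2(p_y, p_x) ≈ 157.63°.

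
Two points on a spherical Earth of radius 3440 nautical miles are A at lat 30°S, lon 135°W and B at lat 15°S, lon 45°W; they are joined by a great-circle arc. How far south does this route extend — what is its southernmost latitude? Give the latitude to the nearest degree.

The great circle lies in the plane with unit normal n̂ = (p₁ × p₂)/|p₁ × p₂|.
Here n̂_z ≈ +0.844; the vertex latitude is φ_max = arccos|n̂_z| ≈ 32.5°.
Check via Clairaut: cos φ_max = |cos φ₁| · sin C = cos(30.0°)·sin(103.1°) ≈ 0.844, again giving ≈ 32.5°.

≈ 32°S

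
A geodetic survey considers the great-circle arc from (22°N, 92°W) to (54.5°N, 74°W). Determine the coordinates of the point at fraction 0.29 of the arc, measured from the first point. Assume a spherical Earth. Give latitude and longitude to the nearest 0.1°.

Convert each endpoint to a unit vector on the sphere (x = cos φ cos λ, y = cos φ sin λ, z = sin φ).
The central angle between the endpoints is δ = arccos(p₁·p₂) ≈ 0.615 rad (35.2°).
Interpolate at f = 0.29 with slerp weights a = sin((1−f)δ)/sin δ ≈ 0.733, b = sin(fδ)/sin δ ≈ 0.307.
p = a·p₁ + b·p₂ ≈ (0.025, -0.851, 0.525); φ = arcsin(p_z) ≈ 31.66°, λ = atan2(p_y, p_x) ≈ -88.28°.

≈ (31.7°N, 88.3°W)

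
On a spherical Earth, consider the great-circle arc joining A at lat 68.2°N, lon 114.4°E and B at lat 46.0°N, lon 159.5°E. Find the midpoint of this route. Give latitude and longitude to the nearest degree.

Convert each endpoint to a unit vector on the sphere (x = cos φ cos λ, y = cos φ sin λ, z = sin φ).
The central angle between the endpoints is δ = arccos(p₁·p₂) ≈ 0.555 rad (31.8°).
Interpolate at f = 1/2 with slerp weights a = sin((1−f)δ)/sin δ ≈ 0.520, b = sin(fδ)/sin δ ≈ 0.520.
p = a·p₁ + b·p₂ ≈ (-0.418, 0.302, 0.857); φ = arcsin(p_z) ≈ 58.94°, λ = atan2(p_y, p_x) ≈ 144.13°.

≈ lat 59°N, lon 144°E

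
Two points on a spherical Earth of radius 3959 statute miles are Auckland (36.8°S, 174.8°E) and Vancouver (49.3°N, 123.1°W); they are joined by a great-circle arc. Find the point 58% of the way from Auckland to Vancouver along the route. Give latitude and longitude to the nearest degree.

The haversine formula gives a central angle δ ≈ 1.782 rad (102.1°) between the endpoints.
Interpolate at f = 0.58 with slerp weights a = sin((1−f)δ)/sin δ ≈ 0.696, b = sin(fδ)/sin δ ≈ 0.879.
p = a·p₁ + b·p₂ ≈ (-0.868, -0.430, 0.249); φ = arcsin(p_z) ≈ 14.43°, λ = atan2(p_y, p_x) ≈ -153.67°.

≈ (14°N, 154°W)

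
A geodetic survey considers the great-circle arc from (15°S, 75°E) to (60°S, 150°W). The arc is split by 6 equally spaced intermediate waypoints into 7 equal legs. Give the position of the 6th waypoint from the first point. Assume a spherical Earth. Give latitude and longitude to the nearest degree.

≈ (68°S, 176°W)

Convert each endpoint to a unit vector on the sphere (x = cos φ cos λ, y = cos φ sin λ, z = sin φ).
The central angle between the endpoints is δ = arccos(p₁·p₂) ≈ 1.688 rad (96.7°).
Interpolate at f = 6/7 with slerp weights a = sin((1−f)δ)/sin δ ≈ 0.241, b = sin(fδ)/sin δ ≈ 0.999.
p = a·p₁ + b·p₂ ≈ (-0.373, -0.025, -0.928); φ = arcsin(p_z) ≈ -68.07°, λ = atan2(p_y, p_x) ≈ -176.10°.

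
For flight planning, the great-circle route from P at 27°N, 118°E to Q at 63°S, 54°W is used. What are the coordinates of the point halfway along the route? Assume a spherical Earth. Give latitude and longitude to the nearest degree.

≈ 44°S, 110°E

Write both endpoints as unit vectors p₁, p₂ with components (cos φ cos λ, cos φ sin λ, sin φ).
The central angle between the endpoints is δ = arccos(p₁·p₂) ≈ 2.507 rad (143.6°).
Interpolate at f = 1/2 with slerp weights a = sin((1−f)δ)/sin δ ≈ 1.602, b = sin(fδ)/sin δ ≈ 1.602.
p = a·p₁ + b·p₂ ≈ (-0.243, 0.672, -0.700); φ = arcsin(p_z) ≈ -44.42°, λ = atan2(p_y, p_x) ≈ 109.85°.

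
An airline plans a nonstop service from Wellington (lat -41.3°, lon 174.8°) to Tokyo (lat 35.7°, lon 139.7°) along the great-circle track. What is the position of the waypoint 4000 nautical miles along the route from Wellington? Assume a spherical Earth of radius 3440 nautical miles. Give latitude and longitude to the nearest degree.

The haversine formula gives a central angle δ ≈ 1.457 rad (83.5°) between the endpoints. The total great-circle distance is δ·R ≈ 1.457 × 3440 ≈ 5011 nmi, so the target fraction is f = 4000/5011 ≈ 0.798.
Interpolate at f ≈ 0.798 with slerp weights a = sin((1−f)δ)/sin δ ≈ 0.291, b = sin(fδ)/sin δ ≈ 0.924.
p = a·p₁ + b·p₂ ≈ (-0.790, 0.505, 0.347); φ = arcsin(p_z) ≈ 20.29°, λ = atan2(p_y, p_x) ≈ 147.41°.

≈ lat 20°, lon 147°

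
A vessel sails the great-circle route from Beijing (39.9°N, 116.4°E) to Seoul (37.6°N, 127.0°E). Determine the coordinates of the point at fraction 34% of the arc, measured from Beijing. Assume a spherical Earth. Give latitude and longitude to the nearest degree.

≈ (39°N, 120°E)

Convert each endpoint to a unit vector on the sphere (x = cos φ cos λ, y = cos φ sin λ, z = sin φ).
The central angle between the endpoints is δ = arccos(p₁·p₂) ≈ 0.150 rad (8.6°).
Interpolate at f = 0.34 with slerp weights a = sin((1−f)δ)/sin δ ≈ 0.661, b = sin(fδ)/sin δ ≈ 0.341.
p = a·p₁ + b·p₂ ≈ (-0.388, 0.670, 0.632); φ = arcsin(p_z) ≈ 39.23°, λ = atan2(p_y, p_x) ≈ 120.08°.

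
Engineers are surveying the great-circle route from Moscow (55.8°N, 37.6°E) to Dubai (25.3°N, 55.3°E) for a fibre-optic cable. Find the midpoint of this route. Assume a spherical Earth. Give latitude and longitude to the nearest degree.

Write both endpoints as unit vectors p₁, p₂ with components (cos φ cos λ, cos φ sin λ, sin φ).
The central angle between the endpoints is δ = arccos(p₁·p₂) ≈ 0.578 rad (33.1°).
Interpolate at f = 1/2 with slerp weights a = sin((1−f)δ)/sin δ ≈ 0.522, b = sin(fδ)/sin δ ≈ 0.522.
p = a·p₁ + b·p₂ ≈ (0.501, 0.567, 0.654); φ = arcsin(p_z) ≈ 40.87°, λ = atan2(p_y, p_x) ≈ 48.53°.

≈ 41°N, 49°E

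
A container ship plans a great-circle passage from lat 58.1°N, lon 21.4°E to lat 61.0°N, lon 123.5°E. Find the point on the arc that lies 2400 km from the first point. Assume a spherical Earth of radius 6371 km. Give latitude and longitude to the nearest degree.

≈ lat 69°N, lon 65°E

Write both endpoints as unit vectors p₁, p₂ with components (cos φ cos λ, cos φ sin λ, sin φ).
The central angle between the endpoints is δ = arccos(p₁·p₂) ≈ 0.811 rad (46.5°). The total great-circle distance is δ·R ≈ 0.811 × 6371 ≈ 5166 km, so the target fraction is f = 2400/5166 ≈ 0.465.
Interpolate at f ≈ 0.465 with slerp weights a = sin((1−f)δ)/sin δ ≈ 0.580, b = sin(fδ)/sin δ ≈ 0.507.
p = a·p₁ + b·p₂ ≈ (0.150, 0.317, 0.937); φ = arcsin(p_z) ≈ 69.47°, λ = atan2(p_y, p_x) ≈ 64.72°.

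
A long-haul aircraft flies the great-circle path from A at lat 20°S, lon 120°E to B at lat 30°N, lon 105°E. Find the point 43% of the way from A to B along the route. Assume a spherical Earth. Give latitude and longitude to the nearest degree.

The haversine formula gives a central angle δ ≈ 0.908 rad (52.0°) between the endpoints.
Interpolate at f = 0.43 with slerp weights a = sin((1−f)δ)/sin δ ≈ 0.628, b = sin(fδ)/sin δ ≈ 0.483.
p = a·p₁ + b·p₂ ≈ (-0.403, 0.915, 0.027); φ = arcsin(p_z) ≈ 1.53°, λ = atan2(p_y, p_x) ≈ 113.78°.

≈ lat 2°N, lon 114°E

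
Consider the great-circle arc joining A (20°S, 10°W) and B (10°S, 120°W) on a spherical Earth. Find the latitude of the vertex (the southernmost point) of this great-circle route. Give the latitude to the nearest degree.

≈ 26°S

The great circle lies in the plane with unit normal n̂ = (p₁ × p₂)/|p₁ × p₂|.
Here n̂_z ≈ -0.900; the vertex latitude is φ_max = arccos|n̂_z| ≈ 25.9°.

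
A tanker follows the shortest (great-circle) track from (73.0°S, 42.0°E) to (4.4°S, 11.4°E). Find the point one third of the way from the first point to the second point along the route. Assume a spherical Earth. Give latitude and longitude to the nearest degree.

≈ (51°S, 22°E)

The haversine formula gives a central angle δ ≈ 1.241 rad (71.1°) between the endpoints.
Interpolate at f = 1/3 with slerp weights a = sin((1−f)δ)/sin δ ≈ 0.778, b = sin(fδ)/sin δ ≈ 0.425.
p = a·p₁ + b·p₂ ≈ (0.584, 0.236, -0.777); φ = arcsin(p_z) ≈ -50.95°, λ = atan2(p_y, p_x) ≈ 21.99°.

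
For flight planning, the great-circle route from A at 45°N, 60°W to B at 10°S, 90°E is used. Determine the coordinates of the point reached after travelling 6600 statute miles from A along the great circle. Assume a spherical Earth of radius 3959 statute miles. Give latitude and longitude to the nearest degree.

Convert each endpoint to a unit vector on the sphere (x = cos φ cos λ, y = cos φ sin λ, z = sin φ).
The central angle between the endpoints is δ = arccos(p₁·p₂) ≈ 2.383 rad (136.5°). The total great-circle distance is δ·R ≈ 2.383 × 3959 ≈ 9435 mi, so the target fraction is f = 6600/9435 ≈ 0.700.
Interpolate at f ≈ 0.700 with slerp weights a = sin((1−f)δ)/sin δ ≈ 0.954, b = sin(fδ)/sin δ ≈ 1.447.
p = a·p₁ + b·p₂ ≈ (0.337, 0.841, 0.423); φ = arcsin(p_z) ≈ 25.05°, λ = atan2(p_y, p_x) ≈ 68.14°.

≈ 25°N, 68°E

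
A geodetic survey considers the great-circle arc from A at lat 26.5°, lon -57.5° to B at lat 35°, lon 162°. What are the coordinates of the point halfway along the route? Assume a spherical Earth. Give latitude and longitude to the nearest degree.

Convert each endpoint to a unit vector on the sphere (x = cos φ cos λ, y = cos φ sin λ, z = sin φ).
The central angle between the endpoints is δ = arccos(p₁·p₂) ≈ 1.886 rad (108.0°).
Interpolate at f = 1/2 with slerp weights a = sin((1−f)δ)/sin δ ≈ 0.851, b = sin(fδ)/sin δ ≈ 0.851.
p = a·p₁ + b·p₂ ≈ (-0.254, -0.427, 0.868); φ = arcsin(p_z) ≈ 60.22°, λ = atan2(p_y, p_x) ≈ -120.73°.

≈ lat 60°, lon -121°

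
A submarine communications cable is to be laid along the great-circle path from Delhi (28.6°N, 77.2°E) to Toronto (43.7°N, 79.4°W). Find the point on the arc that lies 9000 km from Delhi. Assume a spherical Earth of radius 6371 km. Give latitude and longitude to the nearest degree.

Convert each endpoint to a unit vector on the sphere (x = cos φ cos λ, y = cos φ sin λ, z = sin φ).
The central angle between the endpoints is δ = arccos(p₁·p₂) ≈ 1.825 rad (104.6°). The total great-circle distance is δ·R ≈ 1.825 × 6371 ≈ 11629 km, so the target fraction is f = 9000/11629 ≈ 0.774.
Interpolate at f ≈ 0.774 with slerp weights a = sin((1−f)δ)/sin δ ≈ 0.414, b = sin(fδ)/sin δ ≈ 1.020.
p = a·p₁ + b·p₂ ≈ (0.216, -0.370, 0.903); φ = arcsin(p_z) ≈ 64.61°, λ = atan2(p_y, p_x) ≈ -59.71°.

≈ (65°N, 60°W)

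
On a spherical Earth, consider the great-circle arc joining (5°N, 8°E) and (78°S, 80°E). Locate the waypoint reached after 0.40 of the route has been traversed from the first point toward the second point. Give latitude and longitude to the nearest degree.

From cos δ = sin φ₁ sin φ₂ + cos φ₁ cos φ₂ cos Δλ, the central angle is δ ≈ 1.592 rad (91.2°).
Interpolate at f = 0.40 with slerp weights a = sin((1−f)δ)/sin δ ≈ 0.817, b = sin(fδ)/sin δ ≈ 0.595.
p = a·p₁ + b·p₂ ≈ (0.827, 0.235, -0.511); φ = arcsin(p_z) ≈ -30.70°, λ = atan2(p_y, p_x) ≈ 15.86°.

≈ (31°S, 16°E)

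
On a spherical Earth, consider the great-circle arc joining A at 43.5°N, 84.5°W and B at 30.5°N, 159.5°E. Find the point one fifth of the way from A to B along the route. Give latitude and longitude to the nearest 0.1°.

≈ 52.4°N, 106.5°W

From cos δ = sin φ₁ sin φ₂ + cos φ₁ cos φ₂ cos Δλ, the central angle is δ ≈ 1.495 rad (85.7°).
Interpolate at f = 1/5 with slerp weights a = sin((1−f)δ)/sin δ ≈ 0.933, b = sin(fδ)/sin δ ≈ 0.295.
p = a·p₁ + b·p₂ ≈ (-0.174, -0.585, 0.792); φ = arcsin(p_z) ≈ 52.41°, λ = atan2(p_y, p_x) ≈ -106.53°.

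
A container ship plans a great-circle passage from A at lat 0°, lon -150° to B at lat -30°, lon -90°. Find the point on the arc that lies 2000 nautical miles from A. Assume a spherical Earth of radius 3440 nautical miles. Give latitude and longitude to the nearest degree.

≈ lat -18°, lon -121°

Convert each endpoint to a unit vector on the sphere (x = cos φ cos λ, y = cos φ sin λ, z = sin φ).
The central angle between the endpoints is δ = arccos(p₁·p₂) ≈ 1.123 rad (64.3°). The total great-circle distance is δ·R ≈ 1.123 × 3440 ≈ 3863 nmi, so the target fraction is f = 2000/3863 ≈ 0.518.
Interpolate at f ≈ 0.518 with slerp weights a = sin((1−f)δ)/sin δ ≈ 0.572, b = sin(fδ)/sin δ ≈ 0.609.
p = a·p₁ + b·p₂ ≈ (-0.495, -0.814, -0.305); φ = arcsin(p_z) ≈ -17.74°, λ = atan2(p_y, p_x) ≈ -121.33°.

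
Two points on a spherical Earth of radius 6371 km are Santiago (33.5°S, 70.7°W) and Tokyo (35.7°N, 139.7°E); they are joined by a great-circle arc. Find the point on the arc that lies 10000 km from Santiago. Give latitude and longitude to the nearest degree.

Write both endpoints as unit vectors p₁, p₂ with components (cos φ cos λ, cos φ sin λ, sin φ).
The central angle between the endpoints is δ = arccos(p₁·p₂) ≈ 2.705 rad (155.0°). The total great-circle distance is δ·R ≈ 2.705 × 6371 ≈ 17233 km, so the target fraction is f = 10000/17233 ≈ 0.580.
Interpolate at f ≈ 0.580 with slerp weights a = sin((1−f)δ)/sin δ ≈ 2.144, b = sin(fδ)/sin δ ≈ 2.364.
p = a·p₁ + b·p₂ ≈ (-0.874, -0.445, 0.197); φ = arcsin(p_z) ≈ 11.33°, λ = atan2(p_y, p_x) ≈ -152.99°.

≈ 11°N, 153°W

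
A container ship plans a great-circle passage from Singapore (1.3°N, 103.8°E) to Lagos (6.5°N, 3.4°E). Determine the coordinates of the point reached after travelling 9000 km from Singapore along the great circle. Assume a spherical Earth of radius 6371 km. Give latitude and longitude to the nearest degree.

From cos δ = sin φ₁ sin φ₂ + cos φ₁ cos φ₂ cos Δλ, the central angle is δ ≈ 1.748 rad (100.2°). The total great-circle distance is δ·R ≈ 1.748 × 6371 ≈ 11140 km, so the target fraction is f = 9000/11140 ≈ 0.808.
Interpolate at f ≈ 0.808 with slerp weights a = sin((1−f)δ)/sin δ ≈ 0.335, b = sin(fδ)/sin δ ≈ 1.003.
p = a·p₁ + b·p₂ ≈ (0.915, 0.384, 0.121); φ = arcsin(p_z) ≈ 6.96°, λ = atan2(p_y, p_x) ≈ 22.77°.

≈ 7°N, 23°E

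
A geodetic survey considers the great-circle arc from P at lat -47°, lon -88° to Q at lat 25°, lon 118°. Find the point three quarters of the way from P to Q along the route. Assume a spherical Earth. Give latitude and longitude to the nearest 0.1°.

Convert each endpoint to a unit vector on the sphere (x = cos φ cos λ, y = cos φ sin λ, z = sin φ).
The central angle between the endpoints is δ = arccos(p₁·p₂) ≈ 2.615 rad (149.8°).
Interpolate at f = 3/4 with slerp weights a = sin((1−f)δ)/sin δ ≈ 1.211, b = sin(fδ)/sin δ ≈ 1.840.
p = a·p₁ + b·p₂ ≈ (-0.754, 0.648, -0.108); φ = arcsin(p_z) ≈ -6.17°, λ = atan2(p_y, p_x) ≈ 139.35°.

≈ lat -6.2°, lon 139.3°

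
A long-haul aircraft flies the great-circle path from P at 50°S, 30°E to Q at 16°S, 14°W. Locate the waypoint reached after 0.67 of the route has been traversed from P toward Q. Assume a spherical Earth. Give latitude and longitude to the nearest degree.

Write both endpoints as unit vectors p₁, p₂ with components (cos φ cos λ, cos φ sin λ, sin φ).
The central angle between the endpoints is δ = arccos(p₁·p₂) ≈ 0.856 rad (49.0°).
Interpolate at f = 0.67 with slerp weights a = sin((1−f)δ)/sin δ ≈ 0.369, b = sin(fδ)/sin δ ≈ 0.718.
p = a·p₁ + b·p₂ ≈ (0.876, -0.048, -0.481); φ = arcsin(p_z) ≈ -28.73°, λ = atan2(p_y, p_x) ≈ -3.17°.

≈ 29°S, 3°W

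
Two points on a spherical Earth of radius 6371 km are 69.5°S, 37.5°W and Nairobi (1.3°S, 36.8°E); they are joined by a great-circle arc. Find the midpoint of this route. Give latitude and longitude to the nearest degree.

Convert each endpoint to a unit vector on the sphere (x = cos φ cos λ, y = cos φ sin λ, z = sin φ).
The central angle between the endpoints is δ = arccos(p₁·p₂) ≈ 1.455 rad (83.3°).
Interpolate at f = 1/2 with slerp weights a = sin((1−f)δ)/sin δ ≈ 0.669, b = sin(fδ)/sin δ ≈ 0.669.
p = a·p₁ + b·p₂ ≈ (0.722, 0.258, -0.642); φ = arcsin(p_z) ≈ -39.95°, λ = atan2(p_y, p_x) ≈ 19.68°.

≈ 40°S, 20°E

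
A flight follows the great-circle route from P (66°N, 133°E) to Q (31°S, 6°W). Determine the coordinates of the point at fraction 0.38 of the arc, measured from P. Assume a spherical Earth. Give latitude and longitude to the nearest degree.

≈ (48°N, 30°E)

Write both endpoints as unit vectors p₁, p₂ with components (cos φ cos λ, cos φ sin λ, sin φ).
The central angle between the endpoints is δ = arccos(p₁·p₂) ≈ 2.394 rad (137.2°).
Interpolate at f = 0.38 with slerp weights a = sin((1−f)δ)/sin δ ≈ 1.466, b = sin(fδ)/sin δ ≈ 1.162.
p = a·p₁ + b·p₂ ≈ (0.584, 0.332, 0.741); φ = arcsin(p_z) ≈ 47.82°, λ = atan2(p_y, p_x) ≈ 29.64°.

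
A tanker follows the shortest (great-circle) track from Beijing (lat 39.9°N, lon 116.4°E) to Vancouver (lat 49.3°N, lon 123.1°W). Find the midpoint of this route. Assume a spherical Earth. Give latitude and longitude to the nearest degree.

≈ lat 63°N, lon 169°E

Convert each endpoint to a unit vector on the sphere (x = cos φ cos λ, y = cos φ sin λ, z = sin φ).
The central angle between the endpoints is δ = arccos(p₁·p₂) ≈ 1.336 rad (76.6°).
Interpolate at f = 1/2 with slerp weights a = sin((1−f)δ)/sin δ ≈ 0.637, b = sin(fδ)/sin δ ≈ 0.637.
p = a·p₁ + b·p₂ ≈ (-0.444, 0.090, 0.891); φ = arcsin(p_z) ≈ 63.06°, λ = atan2(p_y, p_x) ≈ 168.58°.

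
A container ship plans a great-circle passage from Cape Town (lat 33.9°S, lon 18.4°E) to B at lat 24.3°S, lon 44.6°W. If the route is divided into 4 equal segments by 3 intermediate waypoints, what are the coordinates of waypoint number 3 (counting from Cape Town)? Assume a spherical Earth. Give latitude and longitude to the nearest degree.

≈ lat 30°S, lon 30°W

The haversine formula gives a central angle δ ≈ 0.961 rad (55.0°) between the endpoints.
Interpolate at f = 3/4 with slerp weights a = sin((1−f)δ)/sin δ ≈ 0.290, b = sin(fδ)/sin δ ≈ 0.805.
p = a·p₁ + b·p₂ ≈ (0.751, -0.439, -0.493); φ = arcsin(p_z) ≈ -29.55°, λ = atan2(p_y, p_x) ≈ -30.32°.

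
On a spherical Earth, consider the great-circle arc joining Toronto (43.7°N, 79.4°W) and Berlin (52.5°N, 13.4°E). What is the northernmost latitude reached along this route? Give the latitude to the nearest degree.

The great circle lies in the plane with unit normal n̂ = (p₁ × p₂)/|p₁ × p₂|.
Here n̂_z ≈ +0.517; the vertex latitude is φ_max = arccos|n̂_z| ≈ 58.9°.
Check via Clairaut: cos φ_max = |cos φ₁| · sin C = cos(43.7°)·sin(45.7°) ≈ 0.517, again giving ≈ 58.9°.

≈ 59°N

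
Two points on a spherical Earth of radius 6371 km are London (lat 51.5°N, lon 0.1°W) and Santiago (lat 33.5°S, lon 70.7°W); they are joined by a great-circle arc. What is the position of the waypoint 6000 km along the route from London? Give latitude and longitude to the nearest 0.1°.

≈ lat 9.7°N, lon 42.0°W

Write both endpoints as unit vectors p₁, p₂ with components (cos φ cos λ, cos φ sin λ, sin φ).
The central angle between the endpoints is δ = arccos(p₁·p₂) ≈ 1.833 rad (105.0°). The total great-circle distance is δ·R ≈ 1.833 × 6371 ≈ 11680 km, so the target fraction is f = 6000/11680 ≈ 0.514.
Interpolate at f ≈ 0.514 with slerp weights a = sin((1−f)δ)/sin δ ≈ 0.806, b = sin(fδ)/sin δ ≈ 0.837.
p = a·p₁ + b·p₂ ≈ (0.732, -0.660, 0.168); φ = arcsin(p_z) ≈ 9.69°, λ = atan2(p_y, p_x) ≈ -42.02°.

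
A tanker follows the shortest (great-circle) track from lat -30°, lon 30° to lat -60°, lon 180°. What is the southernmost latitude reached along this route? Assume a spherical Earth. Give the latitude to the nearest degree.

≈ -77°

The great circle lies in the plane with unit normal n̂ = (p₁ × p₂)/|p₁ × p₂|.
Here n̂_z ≈ +0.217; the vertex latitude is φ_max = arccos|n̂_z| ≈ 77.5°.
Check via Clairaut: cos φ_max = |cos φ₁| · sin C = cos(30.0°)·sin(165.5°) ≈ 0.217, again giving ≈ 77.5°.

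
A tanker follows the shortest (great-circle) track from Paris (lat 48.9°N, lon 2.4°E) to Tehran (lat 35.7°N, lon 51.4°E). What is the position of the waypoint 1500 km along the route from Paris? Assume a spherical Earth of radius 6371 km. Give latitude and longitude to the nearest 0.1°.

Write both endpoints as unit vectors p₁, p₂ with components (cos φ cos λ, cos φ sin λ, sin φ).
The central angle between the endpoints is δ = arccos(p₁·p₂) ≈ 0.660 rad (37.8°). The total great-circle distance is δ·R ≈ 0.660 × 6371 ≈ 4205 km, so the target fraction is f = 1500/4205 ≈ 0.357.
Interpolate at f ≈ 0.357 with slerp weights a = sin((1−f)δ)/sin δ ≈ 0.672, b = sin(fδ)/sin δ ≈ 0.380.
p = a·p₁ + b·p₂ ≈ (0.634, 0.260, 0.728); φ = arcsin(p_z) ≈ 46.74°, λ = atan2(p_y, p_x) ≈ 22.29°.

≈ lat 46.7°N, lon 22.3°E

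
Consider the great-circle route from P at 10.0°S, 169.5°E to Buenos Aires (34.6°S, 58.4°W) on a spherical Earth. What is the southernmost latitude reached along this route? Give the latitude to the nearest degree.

The great circle lies in the plane with unit normal n̂ = (p₁ × p₂)/|p₁ × p₂|.
Here n̂_z ≈ +0.672; the vertex latitude is φ_max = arccos|n̂_z| ≈ 47.8°.
Check via Clairaut: cos φ_max = |cos φ₁| · sin C = cos(10.0°)·sin(137.0°) ≈ 0.672, again giving ≈ 47.8°.

≈ 48°S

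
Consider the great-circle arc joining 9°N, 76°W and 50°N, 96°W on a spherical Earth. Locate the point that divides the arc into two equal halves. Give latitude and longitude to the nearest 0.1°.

≈ 29.9°N, 83.9°W

Convert each endpoint to a unit vector on the sphere (x = cos φ cos λ, y = cos φ sin λ, z = sin φ).
The central angle between the endpoints is δ = arccos(p₁·p₂) ≈ 0.772 rad (44.2°).
Interpolate at f = 1/2 with slerp weights a = sin((1−f)δ)/sin δ ≈ 0.540, b = sin(fδ)/sin δ ≈ 0.540.
p = a·p₁ + b·p₂ ≈ (0.093, -0.862, 0.498); φ = arcsin(p_z) ≈ 29.86°, λ = atan2(p_y, p_x) ≈ -83.86°.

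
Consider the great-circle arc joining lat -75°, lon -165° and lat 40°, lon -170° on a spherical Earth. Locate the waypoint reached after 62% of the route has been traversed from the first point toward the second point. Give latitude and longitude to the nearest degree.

Write both endpoints as unit vectors p₁, p₂ with components (cos φ cos λ, cos φ sin λ, sin φ).
The central angle between the endpoints is δ = arccos(p₁·p₂) ≈ 2.008 rad (115.0°).
Interpolate at f = 0.62 with slerp weights a = sin((1−f)δ)/sin δ ≈ 0.763, b = sin(fδ)/sin δ ≈ 1.046.
p = a·p₁ + b·p₂ ≈ (-0.980, -0.190, -0.065); φ = arcsin(p_z) ≈ -3.71°, λ = atan2(p_y, p_x) ≈ -169.01°.

≈ lat -4°, lon -169°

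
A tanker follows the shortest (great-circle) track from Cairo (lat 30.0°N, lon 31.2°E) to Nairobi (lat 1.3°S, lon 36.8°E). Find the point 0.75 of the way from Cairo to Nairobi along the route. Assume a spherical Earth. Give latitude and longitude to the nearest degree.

≈ lat 7°N, lon 36°E

The haversine formula gives a central angle δ ≈ 0.554 rad (31.8°) between the endpoints.
Interpolate at f = 0.75 with slerp weights a = sin((1−f)δ)/sin δ ≈ 0.262, b = sin(fδ)/sin δ ≈ 0.767.
p = a·p₁ + b·p₂ ≈ (0.809, 0.577, 0.114); φ = arcsin(p_z) ≈ 6.53°, λ = atan2(p_y, p_x) ≈ 35.52°.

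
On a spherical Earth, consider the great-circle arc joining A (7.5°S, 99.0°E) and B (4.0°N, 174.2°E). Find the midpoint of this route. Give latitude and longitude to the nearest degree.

The haversine formula gives a central angle δ ≈ 1.325 rad (75.9°) between the endpoints.
Interpolate at f = 1/2 with slerp weights a = sin((1−f)δ)/sin δ ≈ 0.634, b = sin(fδ)/sin δ ≈ 0.634.
p = a·p₁ + b·p₂ ≈ (-0.728, 0.685, -0.039); φ = arcsin(p_z) ≈ -2.21°, λ = atan2(p_y, p_x) ≈ 136.74°.

≈ (2°S, 137°E)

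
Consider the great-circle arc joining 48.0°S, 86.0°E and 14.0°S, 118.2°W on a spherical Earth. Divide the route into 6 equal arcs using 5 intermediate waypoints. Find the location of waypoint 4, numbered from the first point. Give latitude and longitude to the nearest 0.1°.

≈ 49.6°S, 134.9°W

The haversine formula gives a central angle δ ≈ 1.996 rad (114.4°) between the endpoints.
Interpolate at f = 4/6 with slerp weights a = sin((1−f)δ)/sin δ ≈ 0.678, b = sin(fδ)/sin δ ≈ 1.066.
p = a·p₁ + b·p₂ ≈ (-0.457, -0.459, -0.761); φ = arcsin(p_z) ≈ -49.60°, λ = atan2(p_y, p_x) ≈ -134.86°.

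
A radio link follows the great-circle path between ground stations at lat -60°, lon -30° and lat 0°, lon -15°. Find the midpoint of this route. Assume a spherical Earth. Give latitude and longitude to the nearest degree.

Write both endpoints as unit vectors p₁, p₂ with components (cos φ cos λ, cos φ sin λ, sin φ).
The central angle between the endpoints is δ = arccos(p₁·p₂) ≈ 1.067 rad (61.1°).
Interpolate at f = 1/2 with slerp weights a = sin((1−f)δ)/sin δ ≈ 0.581, b = sin(fδ)/sin δ ≈ 0.581.
p = a·p₁ + b·p₂ ≈ (0.812, -0.295, -0.503); φ = arcsin(p_z) ≈ -30.19°, λ = atan2(p_y, p_x) ≈ -19.99°.

≈ lat -30°, lon -20°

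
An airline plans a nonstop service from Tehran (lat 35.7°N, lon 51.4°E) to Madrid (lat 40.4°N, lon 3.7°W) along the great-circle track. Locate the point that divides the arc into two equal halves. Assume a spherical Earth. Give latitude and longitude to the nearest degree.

≈ lat 41°N, lon 25°E

Convert each endpoint to a unit vector on the sphere (x = cos φ cos λ, y = cos φ sin λ, z = sin φ).
The central angle between the endpoints is δ = arccos(p₁·p₂) ≈ 0.749 rad (42.9°).
Interpolate at f = 1/2 with slerp weights a = sin((1−f)δ)/sin δ ≈ 0.537, b = sin(fδ)/sin δ ≈ 0.537.
p = a·p₁ + b·p₂ ≈ (0.681, 0.315, 0.662); φ = arcsin(p_z) ≈ 41.43°, λ = atan2(p_y, p_x) ≈ 24.81°.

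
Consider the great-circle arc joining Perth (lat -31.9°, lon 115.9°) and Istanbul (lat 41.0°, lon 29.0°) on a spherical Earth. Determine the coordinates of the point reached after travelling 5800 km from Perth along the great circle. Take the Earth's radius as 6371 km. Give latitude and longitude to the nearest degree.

Convert each endpoint to a unit vector on the sphere (x = cos φ cos λ, y = cos φ sin λ, z = sin φ).
The central angle between the endpoints is δ = arccos(p₁·p₂) ≈ 1.888 rad (108.2°). The total great-circle distance is δ·R ≈ 1.888 × 6371 ≈ 12029 km, so the target fraction is f = 5800/12029 ≈ 0.482.
Interpolate at f ≈ 0.482 with slerp weights a = sin((1−f)δ)/sin δ ≈ 0.873, b = sin(fδ)/sin δ ≈ 0.831.
p = a·p₁ + b·p₂ ≈ (0.225, 0.971, 0.084); φ = arcsin(p_z) ≈ 4.82°, λ = atan2(p_y, p_x) ≈ 76.95°.

≈ lat 5°, lon 77°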